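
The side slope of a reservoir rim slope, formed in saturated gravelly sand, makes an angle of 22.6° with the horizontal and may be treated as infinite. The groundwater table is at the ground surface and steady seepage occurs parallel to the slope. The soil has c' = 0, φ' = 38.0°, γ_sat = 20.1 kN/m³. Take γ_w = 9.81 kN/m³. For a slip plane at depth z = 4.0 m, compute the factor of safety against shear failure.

With seepage parallel to the slope and the water table at the surface, the effective normal stress on the slip plane uses the buoyant unit weight γ' = γ_sat − γ_w while the driving shear stress uses γ_sat:
FS = [c' + γ' z cos²β tanφ'] / [γ_sat z sinβ cosβ]
(For c' = 0 this reduces to FS = (γ'/γ_sat)·tanφ'/tanβ.)
γ' = 20.1 − 9.81 = 10.29 kN/m³
Numerator = 0.0 + 10.29·4.0·cos²22.6°·tan38.0° = 0.0 + 10.29·4.0·0.8523·0.7813 = 27.409 kPa
Denominator = 20.1·4.0·sin22.6°·cos22.6° = 20.1·4.0·0.3843·0.9232 = 28.525 kPa
FS = 27.409 / 28.525 = 0.961

FS = 0.96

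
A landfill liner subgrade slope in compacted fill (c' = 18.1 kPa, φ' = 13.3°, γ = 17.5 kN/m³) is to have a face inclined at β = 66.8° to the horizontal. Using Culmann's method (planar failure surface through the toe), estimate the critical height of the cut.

Culmann's analysis gives the critical failure plane at α_cr = (β + φ')/2 = (66.8 + 13.3)/2 = 40.0°, and the critical height
H_c = (4c'/γ) · sinβ cosφ' / [1 − cos(β − φ')]
    = (4·18.1/17.5) · sin66.8°·cos13.3° / [1 − cos(53.5°)]
    = 4.137 · 0.9191·0.9732 / [1 − 0.5948]
    = 4.137 · 0.8945 / 0.4052
    = 9.13 m

H_c = 9.13 m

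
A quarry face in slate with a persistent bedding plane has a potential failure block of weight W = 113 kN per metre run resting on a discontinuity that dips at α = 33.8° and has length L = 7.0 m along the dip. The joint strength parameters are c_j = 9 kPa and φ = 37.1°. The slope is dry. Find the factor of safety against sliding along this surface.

FS = 2.13

Resolving the block weight along and normal to the plane and applying the Mohr–Coulomb strength on the joint:
N' = W cosα = 113·cos33.8° = 93.9 kN/m
Driving force T = W sinα = 113·sin33.8° = 62.9 kN/m
Resisting force R = c_j·L + N'·tanφ = 9·7.0 + 93.9·tan37.1° = 63.0 + 71.0 = 134.0 kN/m
FS = R / T = 134.0 / 62.9 = 2.132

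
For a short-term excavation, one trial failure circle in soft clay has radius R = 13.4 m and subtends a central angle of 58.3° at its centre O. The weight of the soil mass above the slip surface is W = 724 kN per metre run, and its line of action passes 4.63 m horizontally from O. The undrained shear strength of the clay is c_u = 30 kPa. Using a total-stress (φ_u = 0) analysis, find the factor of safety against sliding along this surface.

Taking moments about the centre O, the resisting moment is provided by the undrained shear strength acting along the arc:
Arc length L_a = R·θ = 13.4·(58.3°·π/180) = 13.4·1.0175 = 13.63 m
M_R = c_u·L_a·R = 30·13.63·13.4 = 5481.2 kN·m/m
M_D = W·d = 724·4.63 = 3352.1 kN·m/m
FS = M_R / M_D = 5481.2 / 3352.1 = 1.635

FS = 1.64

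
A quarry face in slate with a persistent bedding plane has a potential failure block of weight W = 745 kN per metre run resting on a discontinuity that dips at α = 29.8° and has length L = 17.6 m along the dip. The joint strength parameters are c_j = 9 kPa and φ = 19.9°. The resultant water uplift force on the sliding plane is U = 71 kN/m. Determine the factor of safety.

Resolving the block weight along and normal to the plane and applying the Mohr–Coulomb strength on the joint:
N' = W cosα − U = 745·cos29.8° − 71 = 575.5 kN/m
Driving force T = W sinα = 745·sin29.8° = 370.2 kN/m
Resisting force R = c_j·L + N'·tanφ = 9·17.6 + 575.5·tan19.9° = 158.4 + 208.3 = 366.7 kN/m
FS = R / T = 366.7 / 370.2 = 0.990

FS = 0.99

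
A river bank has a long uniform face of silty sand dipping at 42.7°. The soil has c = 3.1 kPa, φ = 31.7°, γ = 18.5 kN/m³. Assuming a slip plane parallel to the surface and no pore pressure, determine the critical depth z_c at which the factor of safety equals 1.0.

Setting FS = 1.00 in FS = [c + γz cos²β tanφ] / [γz sinβ cosβ] and solving for z:
z = c / [γ cosβ (FS·sinβ − cosβ·tanφ)]
  = 3.1 / [18.5·cos42.7°·(1.00·sin42.7° − cos42.7°·tan31.7°)]
  = 3.1 / [18.5·0.7349·(1.00·0.6782 − 0.7349·0.6176)]
  = 3.1 / 3.0491 = 1.017 m

z_c = 1.02 m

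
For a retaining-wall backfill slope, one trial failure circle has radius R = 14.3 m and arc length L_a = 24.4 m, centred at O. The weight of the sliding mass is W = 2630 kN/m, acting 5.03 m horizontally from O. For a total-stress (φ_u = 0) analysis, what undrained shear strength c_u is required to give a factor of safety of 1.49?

FS = c_u·L_a·R / (W·d), so c_u = FS·W·d / (L_a·R).
c_u = 1.49·2630·5.03 / (24.40·14.3) = 19711.1 / 348.92 = 56.49 kPa

c_u = 56.5 kPa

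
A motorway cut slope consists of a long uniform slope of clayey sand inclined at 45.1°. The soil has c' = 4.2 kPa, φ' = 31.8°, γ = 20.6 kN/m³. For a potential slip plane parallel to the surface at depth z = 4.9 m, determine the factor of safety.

FS = 0.70

For an infinite slope with a slip plane parallel to the surface (no pore pressure): FS = [c' + γz cos²β tanφ'] / [γz sinβ cosβ].
γz = 20.6·4.9 = 100.94 kN/m²
Numerator = 4.2 + 100.94·cos²45.1°·tan31.8° = 4.2 + 100.94·0.4983·0.6200 = 35.383 kPa
Denominator = 100.94·sin45.1°·cos45.1° = 100.94·0.7083·0.7059 = 50.470 kPa
FS = 35.383 / 50.470 = 0.701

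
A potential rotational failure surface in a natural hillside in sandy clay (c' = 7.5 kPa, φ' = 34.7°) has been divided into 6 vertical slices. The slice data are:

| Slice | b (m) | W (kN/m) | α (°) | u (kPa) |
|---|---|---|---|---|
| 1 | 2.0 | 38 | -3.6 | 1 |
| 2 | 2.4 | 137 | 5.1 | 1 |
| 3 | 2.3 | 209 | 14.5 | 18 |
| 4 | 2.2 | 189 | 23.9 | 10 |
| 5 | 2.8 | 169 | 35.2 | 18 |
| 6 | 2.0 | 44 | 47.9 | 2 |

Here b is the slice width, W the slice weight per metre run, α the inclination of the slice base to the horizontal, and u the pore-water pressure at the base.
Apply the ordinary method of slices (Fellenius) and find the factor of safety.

FS = 1.93

Ordinary method of slices: FS = Σ[c'·Δl_i + (W_i cosα_i − u_i·Δl_i)·tanφ'] / Σ W_i sinα_i, with Δl_i = b_i / cosα_i.
Slice 1: Δl = 2.0/cos(-3.6°) = 2.004 m; N'_1 = 38·cos(-3.6°) − 1·2.004 = 35.9; c'Δl = 15.03; W sinα = -2.4
Slice 2: Δl = 2.4/cos5.1° = 2.410 m; N'_2 = 137·cos5.1° − 1·2.410 = 134.0; c'Δl = 18.07; W sinα = 12.2
Slice 3: Δl = 2.3/cos14.5° = 2.376 m; N'_3 = 209·cos14.5° − 18·2.376 = 159.6; c'Δl = 17.82; W sinα = 52.3
Slice 4: Δl = 2.2/cos23.9° = 2.406 m; N'_4 = 189·cos23.9° − 10·2.406 = 148.7; c'Δl = 18.05; W sinα = 76.6
Slice 5: Δl = 2.8/cos35.2° = 3.427 m; N'_5 = 169·cos35.2° − 18·3.427 = 76.4; c'Δl = 25.70; W sinα = 97.4
Slice 6: Δl = 2.0/cos47.9° = 2.983 m; N'_6 = 44·cos47.9° − 2·2.983 = 23.5; c'Δl = 22.37; W sinα = 32.6
Σc'Δl = 117.0 kN/m; ΣN' = 578.2 kN/m; ΣW sinα = 268.8 kN/m
Resisting = 117.0 + 578.2·tan34.7° = 117.0 + 400.4 = 517.4 kN/m
FS = 517.4 / 268.8 = 1.925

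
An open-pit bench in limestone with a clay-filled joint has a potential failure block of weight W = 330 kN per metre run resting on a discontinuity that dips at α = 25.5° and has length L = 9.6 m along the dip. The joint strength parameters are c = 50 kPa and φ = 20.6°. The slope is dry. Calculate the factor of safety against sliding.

FS = 4.17

Resolving the block weight along and normal to the plane and applying the Mohr–Coulomb strength on the joint:
N' = W cosα = 330·cos25.5° = 297.9 kN/m
Driving force T = W sinα = 330·sin25.5° = 142.1 kN/m
Resisting force R = c·L + N'·tanφ = 50·9.6 + 297.9·tan20.6° = 480.0 + 112.0 = 592.0 kN/m
FS = R / T = 592.0 / 142.1 = 4.167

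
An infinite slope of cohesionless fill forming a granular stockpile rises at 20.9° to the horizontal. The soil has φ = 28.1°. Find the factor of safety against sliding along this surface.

For a dry cohesionless infinite slope the factor of safety is FS = tanφ / tanβ.
FS = tan28.1° / tan20.9° = 0.5340 / 0.3819 = 1.398

FS = 1.40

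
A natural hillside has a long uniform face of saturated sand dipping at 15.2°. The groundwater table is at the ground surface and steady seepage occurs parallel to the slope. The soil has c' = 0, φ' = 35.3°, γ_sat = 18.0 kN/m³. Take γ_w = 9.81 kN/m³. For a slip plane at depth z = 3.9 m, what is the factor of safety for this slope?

With seepage parallel to the slope and the water table at the surface, the effective normal stress on the slip plane uses the buoyant unit weight γ' = γ_sat − γ_w while the driving shear stress uses γ_sat:
FS = [c' + γ' z cos²β tanφ'] / [γ_sat z sinβ cosβ]
(For c' = 0 this reduces to FS = (γ'/γ_sat)·tanφ'/tanβ.)
γ' = 18.0 − 9.81 = 8.19 kN/m³
Numerator = 0.0 + 8.19·3.9·cos²15.2°·tan35.3° = 0.0 + 8.19·3.9·0.9313·0.7080 = 21.061 kPa
Denominator = 18.0·3.9·sin15.2°·cos15.2° = 18.0·3.9·0.2622·0.9650 = 17.762 kPa
FS = 21.061 / 17.762 = 1.186

FS = 1.19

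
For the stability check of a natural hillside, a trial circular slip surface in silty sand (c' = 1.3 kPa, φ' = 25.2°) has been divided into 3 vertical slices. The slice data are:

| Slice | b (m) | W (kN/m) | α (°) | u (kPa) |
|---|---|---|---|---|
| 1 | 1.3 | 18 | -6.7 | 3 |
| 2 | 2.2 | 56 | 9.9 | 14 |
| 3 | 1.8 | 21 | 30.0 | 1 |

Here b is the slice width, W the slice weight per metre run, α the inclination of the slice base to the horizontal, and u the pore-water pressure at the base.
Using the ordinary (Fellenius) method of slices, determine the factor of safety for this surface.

FS = 1.81

Ordinary method of slices: FS = Σ[c'·Δl_i + (W_i cosα_i − u_i·Δl_i)·tanφ'] / Σ W_i sinα_i, with Δl_i = b_i / cosα_i.
Slice 1: Δl = 1.3/cos(-6.7°) = 1.309 m; N'_1 = 18·cos(-6.7°) − 3·1.309 = 14.0; c'Δl = 1.70; W sinα = -2.1
Slice 2: Δl = 2.2/cos9.9° = 2.233 m; N'_2 = 56·cos9.9° − 14·2.233 = 23.9; c'Δl = 2.90; W sinα = 9.6
Slice 3: Δl = 1.8/cos30.0° = 2.078 m; N'_3 = 21·cos30.0° − 1·2.078 = 16.1; c'Δl = 2.70; W sinα = 10.5
Σc'Δl = 7.3 kN/m; ΣN' = 54.0 kN/m; ΣW sinα = 18.0 kN/m
Resisting = 7.3 + 54.0·tan25.2° = 7.3 + 25.4 = 32.7 kN/m
FS = 32.7 / 18.0 = 1.814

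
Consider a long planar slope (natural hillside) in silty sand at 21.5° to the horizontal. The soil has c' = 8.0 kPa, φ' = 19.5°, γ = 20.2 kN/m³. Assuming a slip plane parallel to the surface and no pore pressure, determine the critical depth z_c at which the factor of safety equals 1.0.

z_c = 11.50 m

Setting FS = 1.00 in FS = [c' + γz cos²β tanφ'] / [γz sinβ cosβ] and solving for z:
z = c' / [γ cosβ (FS·sinβ − cosβ·tanφ')]
  = 8.0 / [20.2·cos21.5°·(1.00·sin21.5° − cos21.5°·tan19.5°)]
  = 8.0 / [20.2·0.9304·(1.00·0.3665 − 0.9304·0.3541)]
  = 8.0 / 0.6958 = 11.497 m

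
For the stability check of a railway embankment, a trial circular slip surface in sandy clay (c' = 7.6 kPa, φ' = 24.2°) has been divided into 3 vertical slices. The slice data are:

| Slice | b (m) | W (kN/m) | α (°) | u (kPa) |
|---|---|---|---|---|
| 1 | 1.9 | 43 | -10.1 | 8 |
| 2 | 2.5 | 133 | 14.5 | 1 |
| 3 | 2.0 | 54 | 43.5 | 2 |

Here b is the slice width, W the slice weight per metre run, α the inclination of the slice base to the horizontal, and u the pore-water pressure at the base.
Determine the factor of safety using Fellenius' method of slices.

Ordinary method of slices: FS = Σ[c'·Δl_i + (W_i cosα_i − u_i·Δl_i)·tanφ'] / Σ W_i sinα_i, with Δl_i = b_i / cosα_i.
Slice 1: Δl = 1.9/cos(-10.1°) = 1.930 m; N'_1 = 43·cos(-10.1°) − 8·1.930 = 26.9; c'Δl = 14.67; W sinα = -7.5
Slice 2: Δl = 2.5/cos14.5° = 2.582 m; N'_2 = 133·cos14.5° − 1·2.582 = 126.2; c'Δl = 19.63; W sinα = 33.3
Slice 3: Δl = 2.0/cos43.5° = 2.757 m; N'_3 = 54·cos43.5° − 2·2.757 = 33.7; c'Δl = 20.95; W sinα = 37.2
Σc'Δl = 55.2 kN/m; ΣN' = 186.7 kN/m; ΣW sinα = 62.9 kN/m
Resisting = 55.2 + 186.7·tan24.2° = 55.2 + 83.9 = 139.2 kN/m
FS = 139.2 / 62.9 = 2.211

FS = 2.21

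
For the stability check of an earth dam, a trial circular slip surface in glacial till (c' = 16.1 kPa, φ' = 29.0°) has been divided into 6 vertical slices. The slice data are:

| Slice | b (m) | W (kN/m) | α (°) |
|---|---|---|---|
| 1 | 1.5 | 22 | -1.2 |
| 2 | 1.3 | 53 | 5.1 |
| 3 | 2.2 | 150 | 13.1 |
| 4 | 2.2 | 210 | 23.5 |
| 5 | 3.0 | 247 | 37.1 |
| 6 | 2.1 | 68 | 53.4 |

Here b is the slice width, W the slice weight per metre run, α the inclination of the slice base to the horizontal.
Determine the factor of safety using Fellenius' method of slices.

FS = 1.84

Ordinary method of slices: FS = Σ[c'·Δl_i + (W_i cosα_i)·tanφ'] / Σ W_i sinα_i, with Δl_i = b_i / cosα_i.
Slice 1: Δl = 1.5/cos(-1.2°) = 1.500 m; N'_1 = 22·cos(-1.2°) = 22.0; c'Δl = 24.16; W sinα = -0.5
Slice 2: Δl = 1.3/cos5.1° = 1.305 m; N'_2 = 53·cos5.1° = 52.8; c'Δl = 21.01; W sinα = 4.7
Slice 3: Δl = 2.2/cos13.1° = 2.259 m; N'_3 = 150·cos13.1° = 146.1; c'Δl = 36.37; W sinα = 34.0
Slice 4: Δl = 2.2/cos23.5° = 2.399 m; N'_4 = 210·cos23.5° = 192.6; c'Δl = 38.62; W sinα = 83.7
Slice 5: Δl = 3.0/cos37.1° = 3.761 m; N'_5 = 247·cos37.1° = 197.0; c'Δl = 60.56; W sinα = 149.0
Slice 6: Δl = 2.1/cos53.4° = 3.522 m; N'_6 = 68·cos53.4° = 40.5; c'Δl = 56.71; W sinα = 54.6
Σc'Δl = 237.4 kN/m; ΣN' = 651.0 kN/m; ΣW sinα = 325.6 kN/m
Resisting = 237.4 + 651.0·tan29.0° = 237.4 + 360.9 = 598.3 kN/m
FS = 598.3 / 325.6 = 1.838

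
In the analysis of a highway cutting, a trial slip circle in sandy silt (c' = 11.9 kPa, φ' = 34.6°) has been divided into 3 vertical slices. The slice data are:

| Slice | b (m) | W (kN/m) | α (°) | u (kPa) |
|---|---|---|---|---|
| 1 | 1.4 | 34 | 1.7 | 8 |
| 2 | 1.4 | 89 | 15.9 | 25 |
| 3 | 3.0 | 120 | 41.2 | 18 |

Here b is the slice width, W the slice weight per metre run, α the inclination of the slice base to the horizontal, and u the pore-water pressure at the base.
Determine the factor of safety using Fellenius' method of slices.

Ordinary method of slices: FS = Σ[c'·Δl_i + (W_i cosα_i − u_i·Δl_i)·tanφ'] / Σ W_i sinα_i, with Δl_i = b_i / cosα_i.
Slice 1: Δl = 1.4/cos1.7° = 1.401 m; N'_1 = 34·cos1.7° − 8·1.401 = 22.8; c'Δl = 16.67; W sinα = 1.0
Slice 2: Δl = 1.4/cos15.9° = 1.456 m; N'_2 = 89·cos15.9° − 25·1.456 = 49.2; c'Δl = 17.32; W sinα = 24.4
Slice 3: Δl = 3.0/cos41.2° = 3.987 m; N'_3 = 120·cos41.2° − 18·3.987 = 18.5; c'Δl = 47.45; W sinα = 79.0
Σc'Δl = 81.4 kN/m; ΣN' = 90.5 kN/m; ΣW sinα = 104.4 kN/m
Resisting = 81.4 + 90.5·tan34.6° = 81.4 + 62.4 = 143.9 kN/m
FS = 143.9 / 104.4 = 1.378

FS = 1.38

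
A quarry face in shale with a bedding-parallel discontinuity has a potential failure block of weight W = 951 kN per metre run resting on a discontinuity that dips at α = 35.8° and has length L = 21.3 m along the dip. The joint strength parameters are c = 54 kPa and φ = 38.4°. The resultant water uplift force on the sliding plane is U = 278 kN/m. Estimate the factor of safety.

FS = 2.77

Resolving the block weight along and normal to the plane and applying the Mohr–Coulomb strength on the joint:
N' = W cosα − U = 951·cos35.8° − 278 = 493.3 kN/m
Driving force T = W sinα = 951·sin35.8° = 556.3 kN/m
Resisting force R = c·L + N'·tanφ = 54·21.3 + 493.3·tan38.4° = 1150.2 + 391.0 = 1541.2 kN/m
FS = R / T = 1541.2 / 556.3 = 2.770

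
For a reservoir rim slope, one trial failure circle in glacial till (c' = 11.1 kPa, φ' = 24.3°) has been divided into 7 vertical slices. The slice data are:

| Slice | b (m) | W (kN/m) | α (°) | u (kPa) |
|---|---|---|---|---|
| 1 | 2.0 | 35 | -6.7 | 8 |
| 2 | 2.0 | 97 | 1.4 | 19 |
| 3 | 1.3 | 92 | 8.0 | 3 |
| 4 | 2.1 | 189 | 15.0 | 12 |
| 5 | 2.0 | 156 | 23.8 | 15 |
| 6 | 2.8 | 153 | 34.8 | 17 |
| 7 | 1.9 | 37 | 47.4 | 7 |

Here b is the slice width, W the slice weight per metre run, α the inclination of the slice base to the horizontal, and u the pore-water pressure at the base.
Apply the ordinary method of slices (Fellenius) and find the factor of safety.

FS = 1.70

Ordinary method of slices: FS = Σ[c'·Δl_i + (W_i cosα_i − u_i·Δl_i)·tanφ'] / Σ W_i sinα_i, with Δl_i = b_i / cosα_i.
Slice 1: Δl = 2.0/cos(-6.7°) = 2.014 m; N'_1 = 35·cos(-6.7°) − 8·2.014 = 18.7; c'Δl = 22.35; W sinα = -4.1
Slice 2: Δl = 2.0/cos1.4° = 2.001 m; N'_2 = 97·cos1.4° − 19·2.001 = 59.0; c'Δl = 22.21; W sinα = 2.4
Slice 3: Δl = 1.3/cos8.0° = 1.313 m; N'_3 = 92·cos8.0° − 3·1.313 = 87.2; c'Δl = 14.57; W sinα = 12.8
Slice 4: Δl = 2.1/cos15.0° = 2.174 m; N'_4 = 189·cos15.0° − 12·2.174 = 156.5; c'Δl = 24.13; W sinα = 48.9
Slice 5: Δl = 2.0/cos23.8° = 2.186 m; N'_5 = 156·cos23.8° − 15·2.186 = 109.9; c'Δl = 24.26; W sinα = 63.0
Slice 6: Δl = 2.8/cos34.8° = 3.410 m; N'_6 = 153·cos34.8° − 17·3.410 = 67.7; c'Δl = 37.85; W sinα = 87.3
Slice 7: Δl = 1.9/cos47.4° = 2.807 m; N'_7 = 37·cos47.4° − 7·2.807 = 5.4; c'Δl = 31.16; W sinα = 27.2
Σc'Δl = 176.5 kN/m; ΣN' = 504.3 kN/m; ΣW sinα = 237.5 kN/m
Resisting = 176.5 + 504.3·tan24.3° = 176.5 + 227.7 = 404.2 kN/m
FS = 404.2 / 237.5 = 1.702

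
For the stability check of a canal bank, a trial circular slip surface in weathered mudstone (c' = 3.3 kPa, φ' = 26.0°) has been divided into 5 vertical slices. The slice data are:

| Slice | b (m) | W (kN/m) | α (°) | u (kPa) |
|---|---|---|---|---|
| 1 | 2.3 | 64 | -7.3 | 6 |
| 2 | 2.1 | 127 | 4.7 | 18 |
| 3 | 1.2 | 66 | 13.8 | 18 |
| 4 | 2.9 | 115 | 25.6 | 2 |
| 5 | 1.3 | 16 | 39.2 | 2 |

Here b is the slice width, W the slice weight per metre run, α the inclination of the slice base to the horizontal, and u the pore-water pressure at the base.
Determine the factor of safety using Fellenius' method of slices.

FS = 2.24

Ordinary method of slices: FS = Σ[c'·Δl_i + (W_i cosα_i − u_i·Δl_i)·tanφ'] / Σ W_i sinα_i, with Δl_i = b_i / cosα_i.
Slice 1: Δl = 2.3/cos(-7.3°) = 2.319 m; N'_1 = 64·cos(-7.3°) − 6·2.319 = 49.6; c'Δl = 7.65; W sinα = -8.1
Slice 2: Δl = 2.1/cos4.7° = 2.107 m; N'_2 = 127·cos4.7° − 18·2.107 = 88.6; c'Δl = 6.95; W sinα = 10.4
Slice 3: Δl = 1.2/cos13.8° = 1.236 m; N'_3 = 66·cos13.8° − 18·1.236 = 41.9; c'Δl = 4.08; W sinα = 15.7
Slice 4: Δl = 2.9/cos25.6° = 3.216 m; N'_4 = 115·cos25.6° − 2·3.216 = 97.3; c'Δl = 10.61; W sinα = 49.7
Slice 5: Δl = 1.3/cos39.2° = 1.678 m; N'_5 = 16·cos39.2° − 2·1.678 = 9.0; c'Δl = 5.54; W sinα = 10.1
Σc'Δl = 34.8 kN/m; ΣN' = 286.4 kN/m; ΣW sinα = 77.8 kN/m
Resisting = 34.8 + 286.4·tan26.0° = 34.8 + 139.7 = 174.5 kN/m
FS = 174.5 / 77.8 = 2.243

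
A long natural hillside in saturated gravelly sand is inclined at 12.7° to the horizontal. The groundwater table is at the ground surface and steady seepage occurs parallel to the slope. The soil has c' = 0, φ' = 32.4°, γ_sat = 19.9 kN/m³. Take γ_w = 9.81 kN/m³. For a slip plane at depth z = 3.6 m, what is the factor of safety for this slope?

With seepage parallel to the slope and the water table at the surface, the effective normal stress on the slip plane uses the buoyant unit weight γ' = γ_sat − γ_w while the driving shear stress uses γ_sat:
FS = [c' + γ' z cos²β tanφ'] / [γ_sat z sinβ cosβ]
(For c' = 0 this reduces to FS = (γ'/γ_sat)·tanφ'/tanβ.)
γ' = 19.9 − 9.81 = 10.09 kN/m³
Numerator = 0.0 + 10.09·3.6·cos²12.7°·tan32.4° = 0.0 + 10.09·3.6·0.9517·0.6346 = 21.938 kPa
Denominator = 19.9·3.6·sin12.7°·cos12.7° = 19.9·3.6·0.2198·0.9755 = 15.364 kPa
FS = 21.938 / 15.364 = 1.428

FS = 1.43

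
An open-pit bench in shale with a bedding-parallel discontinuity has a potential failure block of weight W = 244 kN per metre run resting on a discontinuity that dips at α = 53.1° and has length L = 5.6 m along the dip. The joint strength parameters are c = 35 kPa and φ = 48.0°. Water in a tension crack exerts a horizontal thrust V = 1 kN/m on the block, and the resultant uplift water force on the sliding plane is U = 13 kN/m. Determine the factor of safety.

FS = 1.75

Resolving the block weight along and normal to the plane and applying the Mohr–Coulomb strength on the joint:
N' = W cosα − U − V sinα = 244·cos53.1° − 13 − 1·sin53.1° = 132.7 kN/m
Driving force T = W sinα + V cosα = 244·sin53.1° + 1·cos53.1° = 195.7 kN/m
Resisting force R = c·L + N'·tanφ = 35·5.6 + 132.7·tan48.0° = 196.0 + 147.4 = 343.4 kN/m
FS = R / T = 343.4 / 195.7 = 1.754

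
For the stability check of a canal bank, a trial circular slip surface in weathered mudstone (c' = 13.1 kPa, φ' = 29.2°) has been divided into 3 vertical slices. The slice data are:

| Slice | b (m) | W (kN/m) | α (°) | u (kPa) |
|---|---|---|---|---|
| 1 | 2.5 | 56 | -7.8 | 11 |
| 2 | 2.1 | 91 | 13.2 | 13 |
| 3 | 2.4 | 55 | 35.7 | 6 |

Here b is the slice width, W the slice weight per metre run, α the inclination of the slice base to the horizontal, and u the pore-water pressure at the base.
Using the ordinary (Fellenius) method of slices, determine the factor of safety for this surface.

Ordinary method of slices: FS = Σ[c'·Δl_i + (W_i cosα_i − u_i·Δl_i)·tanφ'] / Σ W_i sinα_i, with Δl_i = b_i / cosα_i.
Slice 1: Δl = 2.5/cos(-7.8°) = 2.523 m; N'_1 = 56·cos(-7.8°) − 11·2.523 = 27.7; c'Δl = 33.06; W sinα = -7.6
Slice 2: Δl = 2.1/cos13.2° = 2.157 m; N'_2 = 91·cos13.2° − 13·2.157 = 60.6; c'Δl = 28.26; W sinα = 20.8
Slice 3: Δl = 2.4/cos35.7° = 2.955 m; N'_3 = 55·cos35.7° − 6·2.955 = 26.9; c'Δl = 38.72; W sinα = 32.1
Σc'Δl = 100.0 kN/m; ΣN' = 115.2 kN/m; ΣW sinα = 45.3 kN/m
Resisting = 100.0 + 115.2·tan29.2° = 100.0 + 64.4 = 164.4 kN/m
FS = 164.4 / 45.3 = 3.632

FS = 3.63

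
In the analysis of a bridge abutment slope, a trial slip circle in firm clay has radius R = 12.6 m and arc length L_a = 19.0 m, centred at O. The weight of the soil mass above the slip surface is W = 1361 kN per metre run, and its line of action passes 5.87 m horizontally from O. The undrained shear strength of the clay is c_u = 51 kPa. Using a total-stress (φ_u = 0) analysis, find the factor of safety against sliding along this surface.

Taking moments about the centre O, the resisting moment is provided by the undrained shear strength acting along the arc:
M_R = c_u·L_a·R = 51·19.00·12.6 = 12209.4 kN·m/m
M_D = W·d = 1361·5.87 = 7989.1 kN·m/m
FS = M_R / M_D = 12209.4 / 7989.1 = 1.528

FS = 1.53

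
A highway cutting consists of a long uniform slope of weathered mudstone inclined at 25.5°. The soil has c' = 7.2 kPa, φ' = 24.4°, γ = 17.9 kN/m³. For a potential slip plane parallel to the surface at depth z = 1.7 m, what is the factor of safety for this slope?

FS = 1.56

For an infinite slope with a slip plane parallel to the surface (no pore pressure): FS = [c' + γz cos²β tanφ'] / [γz sinβ cosβ].
γz = 17.9·1.7 = 30.43 kN/m²
Numerator = 7.2 + 30.43·cos²25.5°·tan24.4° = 7.2 + 30.43·0.8147·0.4536 = 18.445 kPa
Denominator = 30.43·sin25.5°·cos25.5° = 30.43·0.4305·0.9026 = 11.824 kPa
FS = 18.445 / 11.824 = 1.560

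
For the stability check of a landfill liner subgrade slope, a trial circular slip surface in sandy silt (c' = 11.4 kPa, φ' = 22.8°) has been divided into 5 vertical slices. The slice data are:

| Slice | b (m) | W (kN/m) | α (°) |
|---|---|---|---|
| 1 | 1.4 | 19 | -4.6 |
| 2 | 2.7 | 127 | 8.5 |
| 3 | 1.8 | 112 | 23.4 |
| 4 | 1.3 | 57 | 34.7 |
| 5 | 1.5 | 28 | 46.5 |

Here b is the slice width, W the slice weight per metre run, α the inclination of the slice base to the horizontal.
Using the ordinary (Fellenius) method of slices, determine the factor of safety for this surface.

FS = 2.13

Ordinary method of slices: FS = Σ[c'·Δl_i + (W_i cosα_i)·tanφ'] / Σ W_i sinα_i, with Δl_i = b_i / cosα_i.
Slice 1: Δl = 1.4/cos(-4.6°) = 1.405 m; N'_1 = 19·cos(-4.6°) = 18.9; c'Δl = 16.01; W sinα = -1.5
Slice 2: Δl = 2.7/cos8.5° = 2.730 m; N'_2 = 127·cos8.5° = 125.6; c'Δl = 31.12; W sinα = 18.8
Slice 3: Δl = 1.8/cos23.4° = 1.961 m; N'_3 = 112·cos23.4° = 102.8; c'Δl = 22.36; W sinα = 44.5
Slice 4: Δl = 1.3/cos34.7° = 1.581 m; N'_4 = 57·cos34.7° = 46.9; c'Δl = 18.03; W sinα = 32.4
Slice 5: Δl = 1.5/cos46.5° = 2.179 m; N'_5 = 28·cos46.5° = 19.3; c'Δl = 24.84; W sinα = 20.3
Σc'Δl = 112.4 kN/m; ΣN' = 313.5 kN/m; ΣW sinα = 114.5 kN/m
Resisting = 112.4 + 313.5·tan22.8° = 112.4 + 131.8 = 244.1 kN/m
FS = 244.1 / 114.5 = 2.132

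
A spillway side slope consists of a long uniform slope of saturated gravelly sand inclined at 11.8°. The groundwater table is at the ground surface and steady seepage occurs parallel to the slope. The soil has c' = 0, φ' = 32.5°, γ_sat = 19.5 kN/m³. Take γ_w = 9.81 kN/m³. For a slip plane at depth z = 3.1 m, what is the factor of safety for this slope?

FS = 1.52

With seepage parallel to the slope and the water table at the surface, the effective normal stress on the slip plane uses the buoyant unit weight γ' = γ_sat − γ_w while the driving shear stress uses γ_sat:
FS = [c' + γ' z cos²β tanφ'] / [γ_sat z sinβ cosβ]
(For c' = 0 this reduces to FS = (γ'/γ_sat)·tanφ'/tanβ.)
γ' = 19.5 − 9.81 = 9.69 kN/m³
Numerator = 0.0 + 9.69·3.1·cos²11.8°·tan32.5° = 0.0 + 9.69·3.1·0.9582·0.6371 = 18.337 kPa
Denominator = 19.5·3.1·sin11.8°·cos11.8° = 19.5·3.1·0.2045·0.9789 = 12.101 kPa
FS = 18.337 / 12.101 = 1.515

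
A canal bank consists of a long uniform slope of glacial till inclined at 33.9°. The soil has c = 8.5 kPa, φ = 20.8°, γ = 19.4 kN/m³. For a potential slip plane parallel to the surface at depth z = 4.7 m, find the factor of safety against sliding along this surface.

FS = 0.77

For an infinite slope with a slip plane parallel to the surface (no pore pressure): FS = [c + γz cos²β tanφ] / [γz sinβ cosβ].
γz = 19.4·4.7 = 91.18 kN/m²
Numerator = 8.5 + 91.18·cos²33.9°·tan20.8° = 8.5 + 91.18·0.6889·0.3799 = 32.361 kPa
Denominator = 91.18·sin33.9°·cos33.9° = 91.18·0.5577·0.8300 = 42.210 kPa
FS = 32.361 / 42.210 = 0.767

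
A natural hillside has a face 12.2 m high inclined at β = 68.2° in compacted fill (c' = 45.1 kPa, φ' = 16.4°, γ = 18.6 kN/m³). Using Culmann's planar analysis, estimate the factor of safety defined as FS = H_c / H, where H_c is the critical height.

H_c = (4c'/γ) · sinβ cosφ' / [1 − cos(β − φ')]
    = (4·45.1/18.6) · sin68.2°·cos16.4° / [1 − cos51.8°]
    = 9.699 · 0.8907 / 0.3816 = 22.64 m
FS = H_c / H = 22.64 / 12.2 = 1.856

FS = 1.86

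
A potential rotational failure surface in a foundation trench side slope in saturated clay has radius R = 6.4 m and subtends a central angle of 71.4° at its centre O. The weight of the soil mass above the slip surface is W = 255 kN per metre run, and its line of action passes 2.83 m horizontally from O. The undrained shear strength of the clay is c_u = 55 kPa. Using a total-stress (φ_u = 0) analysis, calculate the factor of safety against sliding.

FS = 3.89

Taking moments about the centre O, the resisting moment is provided by the undrained shear strength acting along the arc:
Arc length L_a = R·θ = 6.4·(71.4°·π/180) = 6.4·1.2462 = 7.98 m
M_R = c_u·L_a·R = 55·7.98·6.4 = 2807.4 kN·m/m
M_D = W·d = 255·2.83 = 721.6 kN·m/m
FS = M_R / M_D = 2807.4 / 721.6 = 3.890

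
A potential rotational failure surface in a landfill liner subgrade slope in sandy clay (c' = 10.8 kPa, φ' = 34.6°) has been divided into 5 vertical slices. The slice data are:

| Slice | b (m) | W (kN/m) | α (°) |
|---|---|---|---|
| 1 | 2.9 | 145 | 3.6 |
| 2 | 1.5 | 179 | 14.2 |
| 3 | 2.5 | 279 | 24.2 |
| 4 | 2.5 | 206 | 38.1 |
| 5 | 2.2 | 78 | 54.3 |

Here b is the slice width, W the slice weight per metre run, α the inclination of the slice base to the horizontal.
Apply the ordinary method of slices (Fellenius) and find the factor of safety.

Ordinary method of slices: FS = Σ[c'·Δl_i + (W_i cosα_i)·tanφ'] / Σ W_i sinα_i, with Δl_i = b_i / cosα_i.
Slice 1: Δl = 2.9/cos3.6° = 2.906 m; N'_1 = 145·cos3.6° = 144.7; c'Δl = 31.38; W sinα = 9.1
Slice 2: Δl = 1.5/cos14.2° = 1.547 m; N'_2 = 179·cos14.2° = 173.5; c'Δl = 16.71; W sinα = 43.9
Slice 3: Δl = 2.5/cos24.2° = 2.741 m; N'_3 = 279·cos24.2° = 254.5; c'Δl = 29.60; W sinα = 114.4
Slice 4: Δl = 2.5/cos38.1° = 3.177 m; N'_4 = 206·cos38.1° = 162.1; c'Δl = 34.31; W sinα = 127.1
Slice 5: Δl = 2.2/cos54.3° = 3.770 m; N'_5 = 78·cos54.3° = 45.5; c'Δl = 40.72; W sinα = 63.3
Σc'Δl = 152.7 kN/m; ΣN' = 780.4 kN/m; ΣW sinα = 357.8 kN/m
Resisting = 152.7 + 780.4·tan34.6° = 152.7 + 538.3 = 691.0 kN/m
FS = 691.0 / 357.8 = 1.931

FS = 1.93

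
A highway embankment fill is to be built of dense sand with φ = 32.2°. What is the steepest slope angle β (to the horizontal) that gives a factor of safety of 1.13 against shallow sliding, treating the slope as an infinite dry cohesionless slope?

β = 29.1°

For an infinite dry cohesionless slope FS = tanφ/tanβ, so tanβ = tanφ / FS.
tanβ = tan32.2° / 1.13 = 0.6297 / 1.13 = 0.5573
β = arctan(0.5573) = 29.13°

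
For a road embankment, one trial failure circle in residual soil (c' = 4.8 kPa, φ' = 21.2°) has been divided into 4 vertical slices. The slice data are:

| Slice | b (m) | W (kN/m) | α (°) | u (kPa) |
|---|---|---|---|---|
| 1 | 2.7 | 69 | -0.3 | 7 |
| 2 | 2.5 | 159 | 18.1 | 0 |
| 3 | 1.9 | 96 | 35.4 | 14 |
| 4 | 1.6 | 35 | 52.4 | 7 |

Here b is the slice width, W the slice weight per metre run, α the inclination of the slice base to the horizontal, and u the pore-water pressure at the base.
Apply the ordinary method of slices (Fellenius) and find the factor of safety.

Ordinary method of slices: FS = Σ[c'·Δl_i + (W_i cosα_i − u_i·Δl_i)·tanφ'] / Σ W_i sinα_i, with Δl_i = b_i / cosα_i.
Slice 1: Δl = 2.7/cos(-0.3°) = 2.700 m; N'_1 = 69·cos(-0.3°) − 7·2.700 = 50.1; c'Δl = 12.96; W sinα = -0.4
Slice 2: Δl = 2.5/cos18.1° = 2.630 m; N'_2 = 159·cos18.1° − 0·2.630 = 151.1; c'Δl = 12.62; W sinα = 49.4
Slice 3: Δl = 1.9/cos35.4° = 2.331 m; N'_3 = 96·cos35.4° − 14·2.331 = 45.6; c'Δl = 11.19; W sinα = 55.6
Slice 4: Δl = 1.6/cos52.4° = 2.622 m; N'_4 = 35·cos52.4° − 7·2.622 = 3.0; c'Δl = 12.59; W sinα = 27.7
Σc'Δl = 49.4 kN/m; ΣN' = 249.8 kN/m; ΣW sinα = 132.4 kN/m
Resisting = 49.4 + 249.8·tan21.2° = 49.4 + 96.9 = 146.3 kN/m
FS = 146.3 / 132.4 = 1.105

FS = 1.10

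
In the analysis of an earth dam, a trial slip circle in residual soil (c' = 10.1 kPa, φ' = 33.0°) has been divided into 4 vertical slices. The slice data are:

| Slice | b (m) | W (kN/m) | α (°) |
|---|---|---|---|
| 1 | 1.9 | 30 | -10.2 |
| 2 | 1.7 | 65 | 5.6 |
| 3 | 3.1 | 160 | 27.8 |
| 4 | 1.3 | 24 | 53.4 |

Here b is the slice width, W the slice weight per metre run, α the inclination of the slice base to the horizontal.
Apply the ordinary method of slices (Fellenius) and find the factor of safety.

FS = 2.70

Ordinary method of slices: FS = Σ[c'·Δl_i + (W_i cosα_i)·tanφ'] / Σ W_i sinα_i, with Δl_i = b_i / cosα_i.
Slice 1: Δl = 1.9/cos(-10.2°) = 1.931 m; N'_1 = 30·cos(-10.2°) = 29.5; c'Δl = 19.50; W sinα = -5.3
Slice 2: Δl = 1.7/cos5.6° = 1.708 m; N'_2 = 65·cos5.6° = 64.7; c'Δl = 17.25; W sinα = 6.3
Slice 3: Δl = 3.1/cos27.8° = 3.504 m; N'_3 = 160·cos27.8° = 141.5; c'Δl = 35.40; W sinα = 74.6
Slice 4: Δl = 1.3/cos53.4° = 2.180 m; N'_4 = 24·cos53.4° = 14.3; c'Δl = 22.02; W sinα = 19.3
Σc'Δl = 94.2 kN/m; ΣN' = 250.1 kN/m; ΣW sinα = 94.9 kN/m
Resisting = 94.2 + 250.1·tan33.0° = 94.2 + 162.4 = 256.6 kN/m
FS = 256.6 / 94.9 = 2.703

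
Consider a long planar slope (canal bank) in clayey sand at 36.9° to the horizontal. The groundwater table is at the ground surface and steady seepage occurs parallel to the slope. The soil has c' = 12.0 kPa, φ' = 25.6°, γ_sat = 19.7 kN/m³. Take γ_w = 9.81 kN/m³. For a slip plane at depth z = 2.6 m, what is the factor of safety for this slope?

FS = 0.81

With seepage parallel to the slope and the water table at the surface, the effective normal stress on the slip plane uses the buoyant unit weight γ' = γ_sat − γ_w while the driving shear stress uses γ_sat:
FS = [c' + γ' z cos²β tanφ'] / [γ_sat z sinβ cosβ]
γ' = 19.7 − 9.81 = 9.89 kN/m³
Numerator = 12.0 + 9.89·2.6·cos²36.9°·tan25.6° = 12.0 + 9.89·2.6·0.6395·0.4791 = 19.879 kPa
Denominator = 19.7·2.6·sin36.9°·cos36.9° = 19.7·2.6·0.6004·0.7997 = 24.593 kPa
FS = 19.879 / 24.593 = 0.808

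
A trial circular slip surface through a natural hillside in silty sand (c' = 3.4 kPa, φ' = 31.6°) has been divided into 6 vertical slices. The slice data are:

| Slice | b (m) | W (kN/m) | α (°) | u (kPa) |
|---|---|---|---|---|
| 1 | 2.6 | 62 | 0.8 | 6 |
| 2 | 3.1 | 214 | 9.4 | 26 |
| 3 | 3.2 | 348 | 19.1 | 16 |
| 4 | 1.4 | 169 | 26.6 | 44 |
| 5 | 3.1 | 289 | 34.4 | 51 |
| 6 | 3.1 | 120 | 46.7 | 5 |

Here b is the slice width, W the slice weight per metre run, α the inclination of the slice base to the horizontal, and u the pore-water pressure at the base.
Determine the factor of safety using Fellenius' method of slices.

Ordinary method of slices: FS = Σ[c'·Δl_i + (W_i cosα_i − u_i·Δl_i)·tanφ'] / Σ W_i sinα_i, with Δl_i = b_i / cosα_i.
Slice 1: Δl = 2.6/cos0.8° = 2.600 m; N'_1 = 62·cos0.8° − 6·2.600 = 46.4; c'Δl = 8.84; W sinα = 0.9
Slice 2: Δl = 3.1/cos9.4° = 3.142 m; N'_2 = 214·cos9.4° − 26·3.142 = 129.4; c'Δl = 10.68; W sinα = 35.0
Slice 3: Δl = 3.2/cos19.1° = 3.386 m; N'_3 = 348·cos19.1° − 16·3.386 = 274.7; c'Δl = 11.51; W sinα = 113.9
Slice 4: Δl = 1.4/cos26.6° = 1.566 m; N'_4 = 169·cos26.6° − 44·1.566 = 82.2; c'Δl = 5.32; W sinα = 75.7
Slice 5: Δl = 3.1/cos34.4° = 3.757 m; N'_5 = 289·cos34.4° − 51·3.757 = 46.8; c'Δl = 12.77; W sinα = 163.3
Slice 6: Δl = 3.1/cos46.7° = 4.520 m; N'_6 = 120·cos46.7° − 5·4.520 = 59.7; c'Δl = 15.37; W sinα = 87.3
Σc'Δl = 64.5 kN/m; ΣN' = 639.2 kN/m; ΣW sinα = 476.0 kN/m
Resisting = 64.5 + 639.2·tan31.6° = 64.5 + 393.3 = 457.8 kN/m
FS = 457.8 / 476.0 = 0.962

FS = 0.96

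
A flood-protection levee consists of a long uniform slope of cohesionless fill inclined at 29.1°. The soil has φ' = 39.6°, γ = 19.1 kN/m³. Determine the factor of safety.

FS = 1.49

For a dry cohesionless infinite slope the factor of safety is FS = tanφ' / tanβ.
FS = tan39.6° / tan29.1° = 0.8273 / 0.5566 = 1.486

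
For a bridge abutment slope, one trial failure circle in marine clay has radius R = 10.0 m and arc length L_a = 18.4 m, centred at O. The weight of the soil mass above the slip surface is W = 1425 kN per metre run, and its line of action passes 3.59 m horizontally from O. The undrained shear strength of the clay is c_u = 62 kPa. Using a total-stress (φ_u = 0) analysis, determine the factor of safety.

FS = 2.23

Taking moments about the centre O, the resisting moment is provided by the undrained shear strength acting along the arc:
M_R = c_u·L_a·R = 62·18.40·10.0 = 11408.0 kN·m/m
M_D = W·d = 1425·3.59 = 5115.8 kN·m/m
FS = M_R / M_D = 11408.0 / 5115.8 = 2.230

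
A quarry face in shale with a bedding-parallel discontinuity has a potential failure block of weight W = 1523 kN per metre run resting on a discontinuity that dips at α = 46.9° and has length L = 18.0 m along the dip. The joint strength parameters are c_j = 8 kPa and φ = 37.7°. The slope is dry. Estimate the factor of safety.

FS = 0.85

Resolving the block weight along and normal to the plane and applying the Mohr–Coulomb strength on the joint:
N' = W cosα = 1523·cos46.9° = 1040.6 kN/m
Driving force T = W sinα = 1523·sin46.9° = 1112.0 kN/m
Resisting force R = c_j·L + N'·tanφ = 8·18.0 + 1040.6·tan37.7° = 144.0 + 804.3 = 948.3 kN/m
FS = R / T = 948.3 / 1112.0 = 0.853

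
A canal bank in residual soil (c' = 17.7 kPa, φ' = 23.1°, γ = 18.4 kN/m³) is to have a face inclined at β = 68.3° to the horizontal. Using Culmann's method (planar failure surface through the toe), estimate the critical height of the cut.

Culmann's analysis gives the critical failure plane at α_cr = (β + φ')/2 = (68.3 + 23.1)/2 = 45.7°, and the critical height
H_c = (4c'/γ) · sinβ cosφ' / [1 − cos(β − φ')]
    = (4·17.7/18.4) · sin68.3°·cos23.1° / [1 − cos(45.2°)]
    = 3.848 · 0.9291·0.9198 / [1 − 0.7046]
    = 3.848 · 0.8546 / 0.2954
    = 11.13 m

H_c = 11.13 m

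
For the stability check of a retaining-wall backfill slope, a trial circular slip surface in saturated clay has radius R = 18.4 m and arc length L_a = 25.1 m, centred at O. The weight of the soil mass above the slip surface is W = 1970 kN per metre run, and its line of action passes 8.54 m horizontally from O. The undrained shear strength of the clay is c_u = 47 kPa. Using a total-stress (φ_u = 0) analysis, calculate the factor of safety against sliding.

Taking moments about the centre O, the resisting moment is provided by the undrained shear strength acting along the arc:
M_R = c_u·L_a·R = 47·25.10·18.4 = 21706.5 kN·m/m
M_D = W·d = 1970·8.54 = 16823.8 kN·m/m
FS = M_R / M_D = 21706.5 / 16823.8 = 1.290

FS = 1.29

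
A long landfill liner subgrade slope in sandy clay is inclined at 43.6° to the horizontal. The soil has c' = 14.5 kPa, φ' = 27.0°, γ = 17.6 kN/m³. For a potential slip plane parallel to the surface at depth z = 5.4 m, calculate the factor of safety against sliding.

For an infinite slope with a slip plane parallel to the surface (no pore pressure): FS = [c' + γz cos²β tanφ'] / [γz sinβ cosβ].
γz = 17.6·5.4 = 95.04 kN/m²
Numerator = 14.5 + 95.04·cos²43.6°·tan27.0° = 14.5 + 95.04·0.5244·0.5095 = 39.895 kPa
Denominator = 95.04·sin43.6°·cos43.6° = 95.04·0.6896·0.7242 = 47.463 kPa
FS = 39.895 / 47.463 = 0.841

FS = 0.84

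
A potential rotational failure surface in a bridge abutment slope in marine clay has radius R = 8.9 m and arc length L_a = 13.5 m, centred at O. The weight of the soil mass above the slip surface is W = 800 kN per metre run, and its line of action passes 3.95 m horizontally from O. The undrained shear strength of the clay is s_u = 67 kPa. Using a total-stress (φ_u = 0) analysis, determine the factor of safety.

Taking moments about the centre O, the resisting moment is provided by the undrained shear strength acting along the arc:
M_R = s_u·L_a·R = 67·13.50·8.9 = 8050.1 kN·m/m
M_D = W·d = 800·3.95 = 3160.0 kN·m/m
FS = M_R / M_D = 8050.1 / 3160.0 = 2.547

FS = 2.55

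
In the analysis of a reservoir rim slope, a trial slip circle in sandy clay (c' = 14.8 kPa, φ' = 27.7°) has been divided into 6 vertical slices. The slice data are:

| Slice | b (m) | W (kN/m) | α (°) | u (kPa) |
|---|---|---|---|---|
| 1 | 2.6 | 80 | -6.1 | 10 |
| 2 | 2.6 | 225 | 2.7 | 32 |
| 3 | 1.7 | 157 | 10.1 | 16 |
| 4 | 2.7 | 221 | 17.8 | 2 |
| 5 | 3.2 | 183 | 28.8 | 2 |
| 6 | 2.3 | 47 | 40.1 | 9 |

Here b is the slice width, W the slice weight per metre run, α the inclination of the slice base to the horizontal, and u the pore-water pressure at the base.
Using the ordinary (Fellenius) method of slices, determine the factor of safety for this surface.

FS = 2.80

Ordinary method of slices: FS = Σ[c'·Δl_i + (W_i cosα_i − u_i·Δl_i)·tanφ'] / Σ W_i sinα_i, with Δl_i = b_i / cosα_i.
Slice 1: Δl = 2.6/cos(-6.1°) = 2.615 m; N'_1 = 80·cos(-6.1°) − 10·2.615 = 53.4; c'Δl = 38.70; W sinα = -8.5
Slice 2: Δl = 2.6/cos2.7° = 2.603 m; N'_2 = 225·cos2.7° − 32·2.603 = 141.5; c'Δl = 38.52; W sinα = 10.6
Slice 3: Δl = 1.7/cos10.1° = 1.727 m; N'_3 = 157·cos10.1° − 16·1.727 = 126.9; c'Δl = 25.56; W sinα = 27.5
Slice 4: Δl = 2.7/cos17.8° = 2.836 m; N'_4 = 221·cos17.8° − 2·2.836 = 204.7; c'Δl = 41.97; W sinα = 67.6
Slice 5: Δl = 3.2/cos28.8° = 3.652 m; N'_5 = 183·cos28.8° − 2·3.652 = 153.1; c'Δl = 54.05; W sinα = 88.2
Slice 6: Δl = 2.3/cos40.1° = 3.007 m; N'_6 = 47·cos40.1° − 9·3.007 = 8.9; c'Δl = 44.50; W sinα = 30.3
Σc'Δl = 243.3 kN/m; ΣN' = 688.5 kN/m; ΣW sinα = 215.6 kN/m
Resisting = 243.3 + 688.5·tan27.7° = 243.3 + 361.5 = 604.8 kN/m
FS = 604.8 / 215.6 = 2.805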